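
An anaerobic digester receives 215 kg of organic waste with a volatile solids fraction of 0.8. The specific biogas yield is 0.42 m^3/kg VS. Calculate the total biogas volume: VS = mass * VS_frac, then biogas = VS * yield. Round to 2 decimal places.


Compute volatile solids:
  VS = mass * VS_fraction = 215 * 0.8 = 172.0 kg
Calculate biogas volume:
  Biogas = VS * specific_yield = 172.0 * 0.42
  Biogas = 72.24 m^3

72.24


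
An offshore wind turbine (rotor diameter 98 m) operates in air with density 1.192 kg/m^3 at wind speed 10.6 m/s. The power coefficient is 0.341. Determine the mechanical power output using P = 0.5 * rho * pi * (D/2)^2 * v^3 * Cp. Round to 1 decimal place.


Step 1 -- Compute swept area:
  A = pi * (D/2)^2 = pi * (98/2)^2 = 7542.96 m^2
Step 2 -- Apply wind power equation:
  P = 0.5 * rho * A * v^3 * Cp
  v^3 = 10.6^3 = 1191.016
  P = 0.5 * 1.192 * 7542.96 * 1191.016 * 0.341
  P = 1825829.7 W

1825829.7


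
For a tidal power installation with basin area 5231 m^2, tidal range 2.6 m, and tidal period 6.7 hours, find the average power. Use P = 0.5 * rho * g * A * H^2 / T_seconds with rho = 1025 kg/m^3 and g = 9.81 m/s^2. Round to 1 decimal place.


Convert period to seconds: T = 6.7 * 3600 = 24120.0 s
H^2 = 2.6^2 = 6.76
P = 0.5 * rho * g * A * H^2 / T
P = 0.5 * 1025 * 9.81 * 5231 * 6.76 / 24120.0
P = 7370.8 W

7370.8


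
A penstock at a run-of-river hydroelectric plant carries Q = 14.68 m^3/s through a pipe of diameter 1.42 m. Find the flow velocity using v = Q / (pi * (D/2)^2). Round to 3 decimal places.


Compute pipe cross-sectional area:
  A = pi * (D/2)^2 = pi * (1.42/2)^2 = 1.5837 m^2
Calculate velocity:
  v = Q / A = 14.68 / 1.5837
  v = 9.270 m/s

9.270


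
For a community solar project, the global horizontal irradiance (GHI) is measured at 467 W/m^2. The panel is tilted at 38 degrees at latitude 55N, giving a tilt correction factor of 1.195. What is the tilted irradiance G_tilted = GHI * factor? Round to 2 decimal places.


Identify the given values:
  GHI = 467 W/m^2, tilt correction factor = 1.195
Apply the formula G_tilted = GHI * factor:
  G_tilted = 467 * 1.195
  G_tilted = 558.07 W/m^2

558.07


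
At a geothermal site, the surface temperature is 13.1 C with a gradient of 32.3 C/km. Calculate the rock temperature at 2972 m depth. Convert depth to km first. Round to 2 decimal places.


Convert depth to km: 2972 / 1000 = 2.972 km
Temperature increase = gradient * depth_km = 32.3 * 2.972 = 96.0 C
Temperature at depth = T_surface + delta_T = 13.1 + 96.0
T = 109.10 C

109.10


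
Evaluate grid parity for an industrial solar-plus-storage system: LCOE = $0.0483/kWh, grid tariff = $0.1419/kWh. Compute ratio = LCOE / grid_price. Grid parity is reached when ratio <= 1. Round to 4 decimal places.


Compare LCOE to grid price:
  LCOE = $0.0483/kWh, Grid price = $0.1419/kWh
  Ratio = LCOE / grid_price = 0.0483 / 0.1419 = 0.3404
  Grid parity achieved (ratio <= 1)? yes

0.3404


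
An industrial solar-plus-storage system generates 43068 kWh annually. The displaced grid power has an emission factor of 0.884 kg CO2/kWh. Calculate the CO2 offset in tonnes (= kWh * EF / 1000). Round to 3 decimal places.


CO2 offset in kg = generation * emission_factor
CO2 offset = 43068 * 0.884 = 38072.11 kg
Convert to tonnes:
  CO2 offset = 38072.11 / 1000 = 38.072 tonnes

38.072


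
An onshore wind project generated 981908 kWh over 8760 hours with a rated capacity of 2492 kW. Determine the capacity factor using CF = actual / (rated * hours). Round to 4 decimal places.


Capacity factor = actual output / maximum possible output
Maximum possible = rated * hours = 2492 * 8760 = 21829920 kWh
CF = 981908 / 21829920
CF = 0.0450

0.0450


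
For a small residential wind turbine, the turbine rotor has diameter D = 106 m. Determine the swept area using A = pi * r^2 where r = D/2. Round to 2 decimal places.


Compute the rotor radius:
  r = D / 2 = 106 / 2 = 53.0 m
Calculate swept area:
  A = pi * r^2 = pi * 53.0^2
  A = 8824.73 m^2

8824.73


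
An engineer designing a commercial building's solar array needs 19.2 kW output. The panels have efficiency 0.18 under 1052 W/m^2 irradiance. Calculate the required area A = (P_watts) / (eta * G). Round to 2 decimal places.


Convert target power to watts: P = 19.2 * 1000 = 19200.0 W
Compute denominator: eta * G = 0.18 * 1052 = 189.36
Required area A = P / (eta * G) = 19200.0 / 189.36
A = 101.39 m^2

101.39


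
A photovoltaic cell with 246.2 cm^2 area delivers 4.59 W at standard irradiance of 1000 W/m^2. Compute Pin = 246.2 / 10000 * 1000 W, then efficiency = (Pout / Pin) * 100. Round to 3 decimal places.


First compute the input power:
  Pin = area_cm2 / 10000 * G = 246.2 / 10000 * 1000 = 24.62 W
Then compute efficiency:
  Efficiency = (Pout / Pin) * 100 = (4.59 / 24.62) * 100
  Efficiency = 18.643%

18.643


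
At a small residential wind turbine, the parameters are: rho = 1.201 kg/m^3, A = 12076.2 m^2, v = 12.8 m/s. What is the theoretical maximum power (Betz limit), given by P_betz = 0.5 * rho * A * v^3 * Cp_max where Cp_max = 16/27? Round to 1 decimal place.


The Betz coefficient Cp_max = 16/27 = 0.5926
v^3 = 12.8^3 = 2097.152
P_betz = 0.5 * rho * A * v^3 * Cp_max
P_betz = 0.5 * 1.201 * 12076.2 * 2097.152 * 0.5926
P_betz = 9012171.3 W

9012171.3


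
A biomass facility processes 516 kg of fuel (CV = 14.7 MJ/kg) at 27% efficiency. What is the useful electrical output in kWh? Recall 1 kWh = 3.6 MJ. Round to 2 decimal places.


Total energy = mass * CV = 516 * 14.7 = 7585.2 MJ
Useful energy = total * eta = 7585.2 * 0.27 = 2048.0 MJ
Convert to kWh: 2048.0 / 3.6
Useful energy = 568.89 kWh

568.89


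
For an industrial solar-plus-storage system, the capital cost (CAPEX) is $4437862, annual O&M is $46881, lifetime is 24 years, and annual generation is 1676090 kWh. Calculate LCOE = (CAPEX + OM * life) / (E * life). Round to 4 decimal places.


Total cost = CAPEX + OM * lifetime = 4437862 + 46881 * 24 = 4437862 + 1125144 = 5563006
Total generation = annual * lifetime = 1676090 * 24 = 40226160 kWh
LCOE = 5563006 / 40226160
LCOE = 0.1383 $/kWh

0.1383


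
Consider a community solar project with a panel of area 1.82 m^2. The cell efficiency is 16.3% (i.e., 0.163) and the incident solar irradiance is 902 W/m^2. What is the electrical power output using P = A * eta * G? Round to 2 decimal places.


Use the solar power formula P = A * eta * G.
Given: A = 1.82 m^2, eta = 0.163, G = 902 W/m^2
P = 1.82 * 0.163 * 902
P = 267.59 W

267.59


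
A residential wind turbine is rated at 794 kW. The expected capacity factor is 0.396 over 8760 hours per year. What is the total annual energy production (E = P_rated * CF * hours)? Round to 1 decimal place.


Annual energy = rated_kW * capacity_factor * hours_per_year
Given: P_rated = 794 kW, CF = 0.396, hours = 8760
E = 794 * 0.396 * 8760
E = 2754354.2 kWh

2754354.2


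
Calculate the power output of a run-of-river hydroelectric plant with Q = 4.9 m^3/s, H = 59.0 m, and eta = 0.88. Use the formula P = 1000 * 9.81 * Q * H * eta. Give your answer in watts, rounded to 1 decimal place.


Apply the hydropower formula P = rho * g * Q * H * eta
rho * g = 1000 * 9.81 = 9810.0
P = 9810.0 * 4.9 * 59.0 * 0.88
P = 2495742.5 W

2495742.5


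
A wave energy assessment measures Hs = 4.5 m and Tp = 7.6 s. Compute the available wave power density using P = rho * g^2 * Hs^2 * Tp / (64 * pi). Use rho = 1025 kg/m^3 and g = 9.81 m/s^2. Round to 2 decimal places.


Apply wave power formula:
  g^2 = 9.81^2 = 96.2361
  Hs^2 = 4.5^2 = 20.25
  Numerator = rho * g^2 * Hs^2 * Tp = 1025 * 96.2361 * 20.25 * 7.6 = 15181004.18
  Denominator = 64 * pi = 201.0619
  P = 15181004.18 / 201.0619 = 75504.12 W/m

75504.12


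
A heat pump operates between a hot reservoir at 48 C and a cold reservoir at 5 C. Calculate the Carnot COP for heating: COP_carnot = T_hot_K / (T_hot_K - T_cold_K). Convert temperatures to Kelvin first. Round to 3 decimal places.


Convert to Kelvin:
  T_hot = 48 + 273.15 = 321.15 K
  T_cold = 5 + 273.15 = 278.15 K
Apply Carnot COP formula:
  COP = T_hot_K / (T_hot_K - T_cold_K) = 321.15 / 43.0
  COP = 7.469

7.469


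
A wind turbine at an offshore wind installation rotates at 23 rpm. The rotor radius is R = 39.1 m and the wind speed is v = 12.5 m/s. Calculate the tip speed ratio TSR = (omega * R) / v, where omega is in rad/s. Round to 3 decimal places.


Convert rotational speed to rad/s:
  omega = 23 * 2 * pi / 60 = 2.4086 rad/s
Compute tip speed:
  v_tip = omega * R = 2.4086 * 39.1 = 94.174 m/s
Tip speed ratio:
  TSR = v_tip / v_wind = 94.174 / 12.5 = 7.534

7.534


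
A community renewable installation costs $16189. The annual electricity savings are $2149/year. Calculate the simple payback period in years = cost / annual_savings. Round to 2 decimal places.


Simple payback period = initial cost / annual savings
Payback = 16189 / 2149
Payback = 7.53 years

7.53


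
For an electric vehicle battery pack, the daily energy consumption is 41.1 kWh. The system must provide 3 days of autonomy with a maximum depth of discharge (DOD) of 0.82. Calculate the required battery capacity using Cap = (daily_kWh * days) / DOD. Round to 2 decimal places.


Total energy needed = daily * days = 41.1 * 3 = 123.3 kWh
Account for depth of discharge:
  Cap = total_energy / DOD = 123.3 / 0.82
  Cap = 150.37 kWh

150.37


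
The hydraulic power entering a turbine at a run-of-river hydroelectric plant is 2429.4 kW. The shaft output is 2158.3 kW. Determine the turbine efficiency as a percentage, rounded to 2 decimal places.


Turbine efficiency = (output power / input power) * 100
eta = (2158.3 / 2429.4) * 100
eta = 88.84%

88.84


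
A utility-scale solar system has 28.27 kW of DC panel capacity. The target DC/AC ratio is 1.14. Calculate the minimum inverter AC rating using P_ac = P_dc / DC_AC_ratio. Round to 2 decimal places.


The inverter AC capacity is determined by the DC/AC ratio.
Given: P_dc = 28.27 kW, DC/AC ratio = 1.14
P_ac = P_dc / ratio = 28.27 / 1.14
P_ac = 24.80 kW

24.80


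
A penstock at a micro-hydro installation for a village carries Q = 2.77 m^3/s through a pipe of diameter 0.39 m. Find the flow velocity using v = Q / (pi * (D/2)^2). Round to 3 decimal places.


Compute pipe cross-sectional area:
  A = pi * (D/2)^2 = pi * (0.39/2)^2 = 0.1195 m^2
Calculate velocity:
  v = Q / A = 2.77 / 0.1195
  v = 23.188 m/s

23.188


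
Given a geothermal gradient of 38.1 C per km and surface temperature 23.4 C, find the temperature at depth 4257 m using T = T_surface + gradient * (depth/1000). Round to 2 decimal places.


Convert depth to km: 4257 / 1000 = 4.257 km
Temperature increase = gradient * depth_km = 38.1 * 4.257 = 162.19 C
Temperature at depth = T_surface + delta_T = 23.4 + 162.19
T = 185.59 C

185.59


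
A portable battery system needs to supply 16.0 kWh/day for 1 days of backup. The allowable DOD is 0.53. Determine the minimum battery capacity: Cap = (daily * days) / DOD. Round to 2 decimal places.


Total energy needed = daily * days = 16.0 * 1 = 16.0 kWh
Account for depth of discharge:
  Cap = total_energy / DOD = 16.0 / 0.53
  Cap = 30.19 kWh

30.19


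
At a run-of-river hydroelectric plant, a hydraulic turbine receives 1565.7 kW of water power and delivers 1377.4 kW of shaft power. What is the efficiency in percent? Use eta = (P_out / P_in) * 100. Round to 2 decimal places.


Turbine efficiency = (output power / input power) * 100
eta = (1377.4 / 1565.7) * 100
eta = 87.97%

87.97


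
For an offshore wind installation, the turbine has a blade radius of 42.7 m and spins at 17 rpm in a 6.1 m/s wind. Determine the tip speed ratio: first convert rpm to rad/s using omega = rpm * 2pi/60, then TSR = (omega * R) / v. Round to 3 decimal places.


Convert rotational speed to rad/s:
  omega = 17 * 2 * pi / 60 = 1.7802 rad/s
Compute tip speed:
  v_tip = omega * R = 1.7802 * 42.7 = 76.016 m/s
Tip speed ratio:
  TSR = v_tip / v_wind = 76.016 / 6.1 = 12.462

12.462


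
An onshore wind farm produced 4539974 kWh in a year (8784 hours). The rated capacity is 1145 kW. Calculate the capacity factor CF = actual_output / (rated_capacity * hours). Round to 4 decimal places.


Capacity factor = actual output / maximum possible output
Maximum possible = rated * hours = 1145 * 8784 = 10057680 kWh
CF = 4539974 / 10057680
CF = 0.4514

0.4514


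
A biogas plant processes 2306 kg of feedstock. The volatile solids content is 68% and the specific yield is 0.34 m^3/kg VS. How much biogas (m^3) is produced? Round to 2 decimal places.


Compute volatile solids:
  VS = mass * VS_fraction = 2306 * 0.68 = 1568.08 kg
Calculate biogas volume:
  Biogas = VS * specific_yield = 1568.08 * 0.34
  Biogas = 533.15 m^3

533.15


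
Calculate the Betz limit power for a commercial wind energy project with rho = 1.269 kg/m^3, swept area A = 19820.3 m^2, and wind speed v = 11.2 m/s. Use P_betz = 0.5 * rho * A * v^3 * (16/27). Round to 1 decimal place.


The Betz coefficient Cp_max = 16/27 = 0.5926
v^3 = 11.2^3 = 1404.928
P_betz = 0.5 * rho * A * v^3 * Cp_max
P_betz = 0.5 * 1.269 * 19820.3 * 1404.928 * 0.5926
P_betz = 10470131.5 W

10470131.5


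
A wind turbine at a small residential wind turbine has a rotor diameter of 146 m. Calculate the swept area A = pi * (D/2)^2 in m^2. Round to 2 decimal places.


Compute the rotor radius:
  r = D / 2 = 146 / 2 = 73.0 m
Calculate swept area:
  A = pi * r^2 = pi * 73.0^2
  A = 16741.55 m^2

16741.55


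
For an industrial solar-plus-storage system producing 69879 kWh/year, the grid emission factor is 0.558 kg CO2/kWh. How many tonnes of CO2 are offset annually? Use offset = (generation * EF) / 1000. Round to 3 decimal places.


CO2 offset in kg = generation * emission_factor
CO2 offset = 69879 * 0.558 = 38992.48 kg
Convert to tonnes:
  CO2 offset = 38992.48 / 1000 = 38.992 tonnes

38.992


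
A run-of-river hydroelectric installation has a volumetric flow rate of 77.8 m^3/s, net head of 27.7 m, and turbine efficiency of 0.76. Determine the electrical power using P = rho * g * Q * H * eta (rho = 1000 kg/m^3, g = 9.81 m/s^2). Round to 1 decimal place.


Apply the hydropower formula P = rho * g * Q * H * eta
rho * g = 1000 * 9.81 = 9810.0
P = 9810.0 * 77.8 * 27.7 * 0.76
P = 16067265.3 W

16067265.3


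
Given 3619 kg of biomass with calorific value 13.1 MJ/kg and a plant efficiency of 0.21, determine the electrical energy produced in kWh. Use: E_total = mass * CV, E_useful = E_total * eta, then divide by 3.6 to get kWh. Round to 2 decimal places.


Total energy = mass * CV = 3619 * 13.1 = 47408.9 MJ
Useful energy = total * eta = 47408.9 * 0.21 = 9955.87 MJ
Convert to kWh: 9955.87 / 3.6
Useful energy = 2765.52 kWh

2765.52


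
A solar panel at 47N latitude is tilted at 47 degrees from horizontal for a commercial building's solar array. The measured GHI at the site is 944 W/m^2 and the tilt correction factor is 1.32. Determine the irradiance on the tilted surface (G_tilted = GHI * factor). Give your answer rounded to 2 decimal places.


Identify the given values:
  GHI = 944 W/m^2, tilt correction factor = 1.32
Apply the formula G_tilted = GHI * factor:
  G_tilted = 944 * 1.32
  G_tilted = 1246.08 W/m^2

1246.08


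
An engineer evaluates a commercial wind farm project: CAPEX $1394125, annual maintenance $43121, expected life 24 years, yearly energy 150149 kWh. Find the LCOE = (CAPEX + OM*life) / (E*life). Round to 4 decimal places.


Total cost = CAPEX + OM * lifetime = 1394125 + 43121 * 24 = 1394125 + 1034904 = 2429029
Total generation = annual * lifetime = 150149 * 24 = 3603576 kWh
LCOE = 2429029 / 3603576
LCOE = 0.6741 $/kWh

0.6741


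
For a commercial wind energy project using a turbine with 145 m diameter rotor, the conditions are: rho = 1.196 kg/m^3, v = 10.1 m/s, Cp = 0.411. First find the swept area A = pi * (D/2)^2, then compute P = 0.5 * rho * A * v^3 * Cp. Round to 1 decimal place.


Step 1 -- Compute swept area:
  A = pi * (D/2)^2 = pi * (145/2)^2 = 16513.0 m^2
Step 2 -- Apply wind power equation:
  P = 0.5 * rho * A * v^3 * Cp
  v^3 = 10.1^3 = 1030.301
  P = 0.5 * 1.196 * 16513.0 * 1030.301 * 0.411
  P = 4181508.8 W

4181508.8


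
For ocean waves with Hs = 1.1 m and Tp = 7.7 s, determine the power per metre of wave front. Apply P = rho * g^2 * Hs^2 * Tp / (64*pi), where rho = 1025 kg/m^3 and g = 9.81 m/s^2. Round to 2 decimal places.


Apply wave power formula:
  g^2 = 9.81^2 = 96.2361
  Hs^2 = 1.1^2 = 1.21
  Numerator = rho * g^2 * Hs^2 * Tp = 1025 * 96.2361 * 1.21 * 7.7 = 919047.54
  Denominator = 64 * pi = 201.0619
  P = 919047.54 / 201.0619 = 4570.97 W/m

4570.97


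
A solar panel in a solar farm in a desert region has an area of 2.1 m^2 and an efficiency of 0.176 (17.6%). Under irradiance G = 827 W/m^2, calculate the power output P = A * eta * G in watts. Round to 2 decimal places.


Use the solar power formula P = A * eta * G.
Given: A = 2.1 m^2, eta = 0.176, G = 827 W/m^2
P = 2.1 * 0.176 * 827
P = 305.66 W

305.66


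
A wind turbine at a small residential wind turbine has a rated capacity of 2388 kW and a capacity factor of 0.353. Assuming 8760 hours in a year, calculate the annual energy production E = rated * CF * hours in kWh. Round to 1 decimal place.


Annual energy = rated_kW * capacity_factor * hours_per_year
Given: P_rated = 2388 kW, CF = 0.353, hours = 8760
E = 2388 * 0.353 * 8760
E = 7384364.6 kWh

7384364.6


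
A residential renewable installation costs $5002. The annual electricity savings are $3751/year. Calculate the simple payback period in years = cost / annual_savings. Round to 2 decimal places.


Simple payback period = initial cost / annual savings
Payback = 5002 / 3751
Payback = 1.33 years

1.33


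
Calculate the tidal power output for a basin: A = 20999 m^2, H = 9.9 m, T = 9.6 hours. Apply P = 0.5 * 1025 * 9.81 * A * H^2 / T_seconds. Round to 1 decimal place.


Convert period to seconds: T = 9.6 * 3600 = 34560.0 s
H^2 = 9.9^2 = 98.01
P = 0.5 * rho * g * A * H^2 / T
P = 0.5 * 1025 * 9.81 * 20999 * 98.01 / 34560.0
P = 299404.4 W

299404.4


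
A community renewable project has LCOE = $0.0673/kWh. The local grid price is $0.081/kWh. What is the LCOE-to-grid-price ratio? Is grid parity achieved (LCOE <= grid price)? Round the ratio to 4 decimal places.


Compare LCOE to grid price:
  LCOE = $0.0673/kWh, Grid price = $0.081/kWh
  Ratio = LCOE / grid_price = 0.0673 / 0.081 = 0.8309
  Grid parity achieved (ratio <= 1)? yes

0.8309


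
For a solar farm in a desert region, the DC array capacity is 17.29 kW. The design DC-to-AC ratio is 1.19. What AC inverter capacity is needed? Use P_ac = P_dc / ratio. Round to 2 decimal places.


The inverter AC capacity is determined by the DC/AC ratio.
Given: P_dc = 17.29 kW, DC/AC ratio = 1.19
P_ac = P_dc / ratio = 17.29 / 1.19
P_ac = 14.53 kW

14.53


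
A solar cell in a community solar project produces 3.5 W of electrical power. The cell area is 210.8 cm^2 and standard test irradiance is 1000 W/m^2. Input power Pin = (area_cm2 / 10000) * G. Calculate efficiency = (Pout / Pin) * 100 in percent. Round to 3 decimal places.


First compute the input power:
  Pin = area_cm2 / 10000 * G = 210.8 / 10000 * 1000 = 21.08 W
Then compute efficiency:
  Efficiency = (Pout / Pin) * 100 = (3.5 / 21.08) * 100
  Efficiency = 16.603%

16.603


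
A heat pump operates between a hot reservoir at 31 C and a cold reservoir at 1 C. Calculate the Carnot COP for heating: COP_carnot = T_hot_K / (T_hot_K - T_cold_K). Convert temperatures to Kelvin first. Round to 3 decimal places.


Convert to Kelvin:
  T_hot = 31 + 273.15 = 304.15 K
  T_cold = 1 + 273.15 = 274.15 K
Apply Carnot COP formula:
  COP = T_hot_K / (T_hot_K - T_cold_K) = 304.15 / 30.0
  COP = 10.138

10.138


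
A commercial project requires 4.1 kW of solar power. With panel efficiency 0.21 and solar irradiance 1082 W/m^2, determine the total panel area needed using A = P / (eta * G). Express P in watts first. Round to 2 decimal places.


Convert target power to watts: P = 4.1 * 1000 = 4100.0 W
Compute denominator: eta * G = 0.21 * 1082 = 227.22
Required area A = P / (eta * G) = 4100.0 / 227.22
A = 18.04 m^2

18.04


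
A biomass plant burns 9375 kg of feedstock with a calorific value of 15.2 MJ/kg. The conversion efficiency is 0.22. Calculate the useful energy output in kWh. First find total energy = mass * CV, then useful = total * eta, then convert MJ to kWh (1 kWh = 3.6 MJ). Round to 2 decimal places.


Total energy = mass * CV = 9375 * 15.2 = 142500.0 MJ
Useful energy = total * eta = 142500.0 * 0.22 = 31350.0 MJ
Convert to kWh: 31350.0 / 3.6
Useful energy = 8708.33 kWh

8708.33


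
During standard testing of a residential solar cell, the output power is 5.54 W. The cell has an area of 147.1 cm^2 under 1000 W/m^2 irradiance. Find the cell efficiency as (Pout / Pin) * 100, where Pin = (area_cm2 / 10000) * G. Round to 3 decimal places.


First compute the input power:
  Pin = area_cm2 / 10000 * G = 147.1 / 10000 * 1000 = 14.71 W
Then compute efficiency:
  Efficiency = (Pout / Pin) * 100 = (5.54 / 14.71) * 100
  Efficiency = 37.661%

37.661


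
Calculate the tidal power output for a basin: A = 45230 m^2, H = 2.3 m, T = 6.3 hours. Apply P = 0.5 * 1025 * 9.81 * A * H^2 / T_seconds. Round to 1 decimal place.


Convert period to seconds: T = 6.3 * 3600 = 22680.0 s
H^2 = 2.3^2 = 5.29
P = 0.5 * rho * g * A * H^2 / T
P = 0.5 * 1025 * 9.81 * 45230 * 5.29 / 22680.0
P = 53039.8 W

53039.8


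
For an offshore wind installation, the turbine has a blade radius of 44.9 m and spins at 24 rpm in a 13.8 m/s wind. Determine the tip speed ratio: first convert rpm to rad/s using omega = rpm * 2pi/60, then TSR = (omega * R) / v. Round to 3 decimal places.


Convert rotational speed to rad/s:
  omega = 24 * 2 * pi / 60 = 2.5133 rad/s
Compute tip speed:
  v_tip = omega * R = 2.5133 * 44.9 = 112.846 m/s
Tip speed ratio:
  TSR = v_tip / v_wind = 112.846 / 13.8 = 8.177

8.177


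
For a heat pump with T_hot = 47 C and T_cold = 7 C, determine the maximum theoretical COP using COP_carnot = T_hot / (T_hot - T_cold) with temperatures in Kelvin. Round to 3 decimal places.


Convert to Kelvin:
  T_hot = 47 + 273.15 = 320.15 K
  T_cold = 7 + 273.15 = 280.15 K
Apply Carnot COP formula:
  COP = T_hot_K / (T_hot_K - T_cold_K) = 320.15 / 40.0
  COP = 8.004

8.004


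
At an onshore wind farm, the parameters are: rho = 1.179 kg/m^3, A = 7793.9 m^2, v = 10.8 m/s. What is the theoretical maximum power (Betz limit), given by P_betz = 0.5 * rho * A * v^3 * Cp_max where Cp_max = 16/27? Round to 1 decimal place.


The Betz coefficient Cp_max = 16/27 = 0.5926
v^3 = 10.8^3 = 1259.712
P_betz = 0.5 * rho * A * v^3 * Cp_max
P_betz = 0.5 * 1.179 * 7793.9 * 1259.712 * 0.5926
P_betz = 3429778.9 W

3429778.9


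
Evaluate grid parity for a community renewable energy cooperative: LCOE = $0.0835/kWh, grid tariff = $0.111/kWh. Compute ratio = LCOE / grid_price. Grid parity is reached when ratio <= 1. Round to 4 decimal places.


Compare LCOE to grid price:
  LCOE = $0.0835/kWh, Grid price = $0.111/kWh
  Ratio = LCOE / grid_price = 0.0835 / 0.111 = 0.7523
  Grid parity achieved (ratio <= 1)? yes

0.7523


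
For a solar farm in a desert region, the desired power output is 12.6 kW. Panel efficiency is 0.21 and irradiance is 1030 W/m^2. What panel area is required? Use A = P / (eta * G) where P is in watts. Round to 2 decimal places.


Convert target power to watts: P = 12.6 * 1000 = 12600.0 W
Compute denominator: eta * G = 0.21 * 1030 = 216.3
Required area A = P / (eta * G) = 12600.0 / 216.3
A = 58.25 m^2

58.25


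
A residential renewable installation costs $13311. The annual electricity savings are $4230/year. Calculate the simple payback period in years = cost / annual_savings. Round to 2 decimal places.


Simple payback period = initial cost / annual savings
Payback = 13311 / 4230
Payback = 3.15 years

3.15


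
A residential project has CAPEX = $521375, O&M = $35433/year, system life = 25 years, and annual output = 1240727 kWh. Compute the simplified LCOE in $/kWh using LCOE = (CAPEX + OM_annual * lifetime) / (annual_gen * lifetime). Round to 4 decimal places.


Total cost = CAPEX + OM * lifetime = 521375 + 35433 * 25 = 521375 + 885825 = 1407200
Total generation = annual * lifetime = 1240727 * 25 = 31018175 kWh
LCOE = 1407200 / 31018175
LCOE = 0.0454 $/kWh

0.0454


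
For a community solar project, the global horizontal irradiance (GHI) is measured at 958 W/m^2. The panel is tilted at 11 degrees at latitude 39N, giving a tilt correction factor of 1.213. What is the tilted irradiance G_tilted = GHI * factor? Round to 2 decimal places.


Identify the given values:
  GHI = 958 W/m^2, tilt correction factor = 1.213
Apply the formula G_tilted = GHI * factor:
  G_tilted = 958 * 1.213
  G_tilted = 1162.05 W/m^2

1162.05


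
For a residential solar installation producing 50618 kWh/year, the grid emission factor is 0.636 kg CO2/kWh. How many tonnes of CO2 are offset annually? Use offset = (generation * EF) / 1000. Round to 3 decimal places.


CO2 offset in kg = generation * emission_factor
CO2 offset = 50618 * 0.636 = 32193.05 kg
Convert to tonnes:
  CO2 offset = 32193.05 / 1000 = 32.193 tonnes

32.193


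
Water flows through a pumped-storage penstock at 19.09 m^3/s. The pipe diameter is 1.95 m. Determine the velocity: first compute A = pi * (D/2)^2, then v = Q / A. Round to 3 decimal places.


Compute pipe cross-sectional area:
  A = pi * (D/2)^2 = pi * (1.95/2)^2 = 2.9865 m^2
Calculate velocity:
  v = Q / A = 19.09 / 2.9865
  v = 6.392 m/s

6.392


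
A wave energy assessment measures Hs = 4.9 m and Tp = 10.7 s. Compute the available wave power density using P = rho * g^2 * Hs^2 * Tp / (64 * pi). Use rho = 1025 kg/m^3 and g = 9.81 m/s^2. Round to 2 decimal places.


Apply wave power formula:
  g^2 = 9.81^2 = 96.2361
  Hs^2 = 4.9^2 = 24.01
  Numerator = rho * g^2 * Hs^2 * Tp = 1025 * 96.2361 * 24.01 * 10.7 = 25341820.94
  Denominator = 64 * pi = 201.0619
  P = 25341820.94 / 201.0619 = 126039.88 W/m

126039.88


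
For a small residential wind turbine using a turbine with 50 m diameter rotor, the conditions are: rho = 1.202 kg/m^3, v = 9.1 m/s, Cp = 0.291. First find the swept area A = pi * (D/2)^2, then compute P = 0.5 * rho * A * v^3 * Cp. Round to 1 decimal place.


Step 1 -- Compute swept area:
  A = pi * (D/2)^2 = pi * (50/2)^2 = 1963.5 m^2
Step 2 -- Apply wind power equation:
  P = 0.5 * rho * A * v^3 * Cp
  v^3 = 9.1^3 = 753.571
  P = 0.5 * 1.202 * 1963.5 * 753.571 * 0.291
  P = 258774.5 W

258774.5


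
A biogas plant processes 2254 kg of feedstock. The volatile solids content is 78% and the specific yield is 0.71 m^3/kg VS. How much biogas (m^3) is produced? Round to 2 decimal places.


Compute volatile solids:
  VS = mass * VS_fraction = 2254 * 0.78 = 1758.12 kg
Calculate biogas volume:
  Biogas = VS * specific_yield = 1758.12 * 0.71
  Biogas = 1248.27 m^3

1248.27


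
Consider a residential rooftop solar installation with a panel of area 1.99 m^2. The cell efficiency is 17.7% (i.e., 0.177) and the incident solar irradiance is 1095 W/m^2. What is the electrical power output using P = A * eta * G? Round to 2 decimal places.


Use the solar power formula P = A * eta * G.
Given: A = 1.99 m^2, eta = 0.177, G = 1095 W/m^2
P = 1.99 * 0.177 * 1095
P = 385.69 W

385.69


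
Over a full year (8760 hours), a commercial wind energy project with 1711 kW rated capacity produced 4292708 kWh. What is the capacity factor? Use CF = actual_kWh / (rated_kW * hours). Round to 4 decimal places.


Capacity factor = actual output / maximum possible output
Maximum possible = rated * hours = 1711 * 8760 = 14988360 kWh
CF = 4292708 / 14988360
CF = 0.2864

0.2864


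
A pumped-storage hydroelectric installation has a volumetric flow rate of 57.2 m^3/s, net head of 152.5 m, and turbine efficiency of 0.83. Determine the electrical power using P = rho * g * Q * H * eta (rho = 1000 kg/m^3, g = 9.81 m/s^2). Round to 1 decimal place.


Apply the hydropower formula P = rho * g * Q * H * eta
rho * g = 1000 * 9.81 = 9810.0
P = 9810.0 * 57.2 * 152.5 * 0.83
P = 71025282.9 W

71025282.9


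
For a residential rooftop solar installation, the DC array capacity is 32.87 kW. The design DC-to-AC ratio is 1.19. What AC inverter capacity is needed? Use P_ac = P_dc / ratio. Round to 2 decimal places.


The inverter AC capacity is determined by the DC/AC ratio.
Given: P_dc = 32.87 kW, DC/AC ratio = 1.19
P_ac = P_dc / ratio = 32.87 / 1.19
P_ac = 27.62 kW

27.62


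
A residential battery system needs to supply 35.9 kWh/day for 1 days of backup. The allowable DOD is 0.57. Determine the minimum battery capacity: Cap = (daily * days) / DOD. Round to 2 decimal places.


Total energy needed = daily * days = 35.9 * 1 = 35.9 kWh
Account for depth of discharge:
  Cap = total_energy / DOD = 35.9 / 0.57
  Cap = 62.98 kWh

62.98


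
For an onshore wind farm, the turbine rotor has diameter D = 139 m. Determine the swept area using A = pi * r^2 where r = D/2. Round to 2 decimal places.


Compute the rotor radius:
  r = D / 2 = 139 / 2 = 69.5 m
Calculate swept area:
  A = pi * r^2 = pi * 69.5^2
  A = 15174.68 m^2

15174.68


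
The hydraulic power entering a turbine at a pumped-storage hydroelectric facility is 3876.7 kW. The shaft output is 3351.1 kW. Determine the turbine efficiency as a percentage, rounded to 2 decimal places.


Turbine efficiency = (output power / input power) * 100
eta = (3351.1 / 3876.7) * 100
eta = 86.44%

86.44


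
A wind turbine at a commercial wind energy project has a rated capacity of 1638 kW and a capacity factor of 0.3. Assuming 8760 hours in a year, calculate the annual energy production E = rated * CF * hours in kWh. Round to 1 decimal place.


Annual energy = rated_kW * capacity_factor * hours_per_year
Given: P_rated = 1638 kW, CF = 0.3, hours = 8760
E = 1638 * 0.3 * 8760
E = 4304664.0 kWh

4304664.0


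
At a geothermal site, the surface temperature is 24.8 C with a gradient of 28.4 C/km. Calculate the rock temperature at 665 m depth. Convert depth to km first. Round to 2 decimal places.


Convert depth to km: 665 / 1000 = 0.665 km
Temperature increase = gradient * depth_km = 28.4 * 0.665 = 18.89 C
Temperature at depth = T_surface + delta_T = 24.8 + 18.89
T = 43.69 C

43.69


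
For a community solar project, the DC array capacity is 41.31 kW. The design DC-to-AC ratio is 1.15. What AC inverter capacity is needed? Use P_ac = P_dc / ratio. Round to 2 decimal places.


The inverter AC capacity is determined by the DC/AC ratio.
Given: P_dc = 41.31 kW, DC/AC ratio = 1.15
P_ac = P_dc / ratio = 41.31 / 1.15
P_ac = 35.92 kW

35.92


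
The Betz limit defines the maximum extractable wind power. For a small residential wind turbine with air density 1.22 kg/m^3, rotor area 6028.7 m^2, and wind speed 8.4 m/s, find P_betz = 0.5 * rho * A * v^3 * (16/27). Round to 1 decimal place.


The Betz coefficient Cp_max = 16/27 = 0.5926
v^3 = 8.4^3 = 592.704
P_betz = 0.5 * rho * A * v^3 * Cp_max
P_betz = 0.5 * 1.22 * 6028.7 * 592.704 * 0.5926
P_betz = 1291658.1 W

1291658.1


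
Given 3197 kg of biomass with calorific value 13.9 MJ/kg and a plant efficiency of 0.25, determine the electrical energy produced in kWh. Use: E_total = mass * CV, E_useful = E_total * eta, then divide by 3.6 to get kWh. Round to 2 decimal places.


Total energy = mass * CV = 3197 * 13.9 = 44438.3 MJ
Useful energy = total * eta = 44438.3 * 0.25 = 11109.58 MJ
Convert to kWh: 11109.58 / 3.6
Useful energy = 3085.99 kWh

3085.99


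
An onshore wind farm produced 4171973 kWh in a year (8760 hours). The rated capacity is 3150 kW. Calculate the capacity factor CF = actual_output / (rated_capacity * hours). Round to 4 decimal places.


Capacity factor = actual output / maximum possible output
Maximum possible = rated * hours = 3150 * 8760 = 27594000 kWh
CF = 4171973 / 27594000
CF = 0.1512

0.1512


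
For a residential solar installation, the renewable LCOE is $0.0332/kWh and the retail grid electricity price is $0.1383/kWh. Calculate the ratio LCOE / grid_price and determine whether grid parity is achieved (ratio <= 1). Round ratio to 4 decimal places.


Compare LCOE to grid price:
  LCOE = $0.0332/kWh, Grid price = $0.1383/kWh
  Ratio = LCOE / grid_price = 0.0332 / 0.1383 = 0.2401
  Grid parity achieved (ratio <= 1)? yes

0.2401


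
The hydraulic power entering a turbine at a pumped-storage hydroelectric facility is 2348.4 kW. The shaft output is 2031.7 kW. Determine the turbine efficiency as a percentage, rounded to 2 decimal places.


Turbine efficiency = (output power / input power) * 100
eta = (2031.7 / 2348.4) * 100
eta = 86.51%

86.51


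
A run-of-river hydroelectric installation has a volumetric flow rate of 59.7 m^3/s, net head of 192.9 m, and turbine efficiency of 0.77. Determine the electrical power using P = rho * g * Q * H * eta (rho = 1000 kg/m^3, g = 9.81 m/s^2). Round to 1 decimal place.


Apply the hydropower formula P = rho * g * Q * H * eta
rho * g = 1000 * 9.81 = 9810.0
P = 9810.0 * 59.7 * 192.9 * 0.77
P = 86989391.2 W

86989391.2


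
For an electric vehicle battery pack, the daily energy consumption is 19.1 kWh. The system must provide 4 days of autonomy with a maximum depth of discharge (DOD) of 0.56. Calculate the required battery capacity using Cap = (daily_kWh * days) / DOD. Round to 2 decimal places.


Total energy needed = daily * days = 19.1 * 4 = 76.4 kWh
Account for depth of discharge:
  Cap = total_energy / DOD = 76.4 / 0.56
  Cap = 136.43 kWh

136.43


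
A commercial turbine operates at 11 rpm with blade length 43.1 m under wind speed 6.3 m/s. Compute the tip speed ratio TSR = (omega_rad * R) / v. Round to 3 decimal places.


Convert rotational speed to rad/s:
  omega = 11 * 2 * pi / 60 = 1.1519 rad/s
Compute tip speed:
  v_tip = omega * R = 1.1519 * 43.1 = 49.648 m/s
Tip speed ratio:
  TSR = v_tip / v_wind = 49.648 / 6.3 = 7.881

7.881


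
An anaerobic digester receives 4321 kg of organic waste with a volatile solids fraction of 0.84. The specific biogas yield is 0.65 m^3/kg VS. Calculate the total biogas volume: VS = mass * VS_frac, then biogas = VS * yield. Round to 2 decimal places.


Compute volatile solids:
  VS = mass * VS_fraction = 4321 * 0.84 = 3629.64 kg
Calculate biogas volume:
  Biogas = VS * specific_yield = 3629.64 * 0.65
  Biogas = 2359.27 m^3

2359.27


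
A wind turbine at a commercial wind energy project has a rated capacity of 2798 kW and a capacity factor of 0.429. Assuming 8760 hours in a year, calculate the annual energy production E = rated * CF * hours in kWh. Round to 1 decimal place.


Annual energy = rated_kW * capacity_factor * hours_per_year
Given: P_rated = 2798 kW, CF = 0.429, hours = 8760
E = 2798 * 0.429 * 8760
E = 10514995.9 kWh

10514995.9


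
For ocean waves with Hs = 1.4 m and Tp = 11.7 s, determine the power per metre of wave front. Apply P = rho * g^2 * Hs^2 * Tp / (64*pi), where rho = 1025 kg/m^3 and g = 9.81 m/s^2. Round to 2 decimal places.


Apply wave power formula:
  g^2 = 9.81^2 = 96.2361
  Hs^2 = 1.4^2 = 1.96
  Numerator = rho * g^2 * Hs^2 * Tp = 1025 * 96.2361 * 1.96 * 11.7 = 2262058.4
  Denominator = 64 * pi = 201.0619
  P = 2262058.4 / 201.0619 = 11250.56 W/m

11250.56


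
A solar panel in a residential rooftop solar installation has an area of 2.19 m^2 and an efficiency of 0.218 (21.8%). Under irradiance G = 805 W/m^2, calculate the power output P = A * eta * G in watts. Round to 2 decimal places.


Use the solar power formula P = A * eta * G.
Given: A = 2.19 m^2, eta = 0.218, G = 805 W/m^2
P = 2.19 * 0.218 * 805
P = 384.32 W

384.32


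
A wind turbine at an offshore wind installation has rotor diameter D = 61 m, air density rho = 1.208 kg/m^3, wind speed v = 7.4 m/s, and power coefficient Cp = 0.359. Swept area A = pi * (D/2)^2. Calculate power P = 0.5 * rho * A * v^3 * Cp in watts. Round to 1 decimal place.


Step 1 -- Compute swept area:
  A = pi * (D/2)^2 = pi * (61/2)^2 = 2922.47 m^2
Step 2 -- Apply wind power equation:
  P = 0.5 * rho * A * v^3 * Cp
  v^3 = 7.4^3 = 405.224
  P = 0.5 * 1.208 * 2922.47 * 405.224 * 0.359
  P = 256788.8 W

256788.8


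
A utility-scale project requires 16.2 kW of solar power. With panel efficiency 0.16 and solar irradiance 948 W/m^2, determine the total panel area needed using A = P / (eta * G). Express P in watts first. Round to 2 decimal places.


Convert target power to watts: P = 16.2 * 1000 = 16200.0 W
Compute denominator: eta * G = 0.16 * 948 = 151.68
Required area A = P / (eta * G) = 16200.0 / 151.68
A = 106.80 m^2

106.80


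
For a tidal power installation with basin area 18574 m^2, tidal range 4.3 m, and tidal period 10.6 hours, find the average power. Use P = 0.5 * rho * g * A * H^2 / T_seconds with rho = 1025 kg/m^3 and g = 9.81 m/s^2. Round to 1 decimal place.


Convert period to seconds: T = 10.6 * 3600 = 38160.0 s
H^2 = 4.3^2 = 18.49
P = 0.5 * rho * g * A * H^2 / T
P = 0.5 * 1025 * 9.81 * 18574 * 18.49 / 38160.0
P = 45247.7 W

45247.7


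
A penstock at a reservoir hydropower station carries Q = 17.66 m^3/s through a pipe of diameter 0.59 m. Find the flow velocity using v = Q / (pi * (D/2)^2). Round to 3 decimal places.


Compute pipe cross-sectional area:
  A = pi * (D/2)^2 = pi * (0.59/2)^2 = 0.2734 m^2
Calculate velocity:
  v = Q / A = 17.66 / 0.2734
  v = 64.595 m/s

64.595


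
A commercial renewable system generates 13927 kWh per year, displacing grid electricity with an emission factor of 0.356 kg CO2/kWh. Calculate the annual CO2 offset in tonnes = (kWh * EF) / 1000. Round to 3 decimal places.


CO2 offset in kg = generation * emission_factor
CO2 offset = 13927 * 0.356 = 4958.01 kg
Convert to tonnes:
  CO2 offset = 4958.01 / 1000 = 4.958 tonnes

4.958


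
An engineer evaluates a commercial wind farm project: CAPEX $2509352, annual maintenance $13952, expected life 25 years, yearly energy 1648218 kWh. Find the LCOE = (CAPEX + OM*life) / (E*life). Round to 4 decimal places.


Total cost = CAPEX + OM * lifetime = 2509352 + 13952 * 25 = 2509352 + 348800 = 2858152
Total generation = annual * lifetime = 1648218 * 25 = 41205450 kWh
LCOE = 2858152 / 41205450
LCOE = 0.0694 $/kWh

0.0694


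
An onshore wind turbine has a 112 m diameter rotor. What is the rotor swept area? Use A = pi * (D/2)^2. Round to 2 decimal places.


Compute the rotor radius:
  r = D / 2 = 112 / 2 = 56.0 m
Calculate swept area:
  A = pi * r^2 = pi * 56.0^2
  A = 9852.03 m^2

9852.03


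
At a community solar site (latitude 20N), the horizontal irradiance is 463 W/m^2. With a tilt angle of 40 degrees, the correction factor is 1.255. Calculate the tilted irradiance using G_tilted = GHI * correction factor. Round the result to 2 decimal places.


Identify the given values:
  GHI = 463 W/m^2, tilt correction factor = 1.255
Apply the formula G_tilted = GHI * factor:
  G_tilted = 463 * 1.255
  G_tilted = 581.07 W/m^2

581.07


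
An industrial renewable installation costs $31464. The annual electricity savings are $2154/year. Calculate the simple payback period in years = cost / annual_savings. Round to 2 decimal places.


Simple payback period = initial cost / annual savings
Payback = 31464 / 2154
Payback = 14.61 years

14.61


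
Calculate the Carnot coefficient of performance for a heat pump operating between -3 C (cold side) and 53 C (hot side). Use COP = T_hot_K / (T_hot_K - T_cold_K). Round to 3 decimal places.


Convert to Kelvin:
  T_hot = 53 + 273.15 = 326.15 K
  T_cold = -3 + 273.15 = 270.15 K
Apply Carnot COP formula:
  COP = T_hot_K / (T_hot_K - T_cold_K) = 326.15 / 56.0
  COP = 5.824

5.824


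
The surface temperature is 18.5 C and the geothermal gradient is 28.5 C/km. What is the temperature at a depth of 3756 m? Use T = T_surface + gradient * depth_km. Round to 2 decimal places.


Convert depth to km: 3756 / 1000 = 3.756 km
Temperature increase = gradient * depth_km = 28.5 * 3.756 = 107.05 C
Temperature at depth = T_surface + delta_T = 18.5 + 107.05
T = 125.55 C

125.55
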